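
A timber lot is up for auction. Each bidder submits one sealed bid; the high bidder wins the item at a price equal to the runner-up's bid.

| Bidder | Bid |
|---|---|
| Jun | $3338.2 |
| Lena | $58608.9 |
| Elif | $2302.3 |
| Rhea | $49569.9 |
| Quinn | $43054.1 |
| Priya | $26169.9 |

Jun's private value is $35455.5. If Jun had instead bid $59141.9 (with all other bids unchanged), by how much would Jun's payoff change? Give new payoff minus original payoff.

The highest bid among the other bidders is $58608.9; Jun's bid doesn't change that.
Original bid $3338.2: Jun is not highest (top rival bid is $58608.9); payoff $0.
Alternative bid $59141.9: Jun is highest, pays the top rival bid $58608.9; payoff $35455.5 − $58608.9 = −$23153.4.
Change in payoff = −$23153.4 − ($0) = −$23153.4.

−$23153.4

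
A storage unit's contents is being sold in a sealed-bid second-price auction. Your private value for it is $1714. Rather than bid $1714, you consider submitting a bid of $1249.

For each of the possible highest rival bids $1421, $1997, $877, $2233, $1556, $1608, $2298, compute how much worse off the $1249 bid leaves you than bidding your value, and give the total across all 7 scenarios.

$557

The deviation costs you only when the competing bid falls strictly between $1249 and $1714; elsewhere both bids give the same outcome.
$1421: truthful payoff $293, deviation payoff $0 → loss $293.
$1997: outcomes coincide → loss $0.
$877: outcomes coincide → loss $0.
$2233: outcomes coincide → loss $0.
$1556: truthful payoff $158, deviation payoff $0 → loss $158.
$1608: truthful payoff $106, deviation payoff $0 → loss $106.
$2298: outcomes coincide → loss $0.
Total loss = $293 + $158 + $106 = $557.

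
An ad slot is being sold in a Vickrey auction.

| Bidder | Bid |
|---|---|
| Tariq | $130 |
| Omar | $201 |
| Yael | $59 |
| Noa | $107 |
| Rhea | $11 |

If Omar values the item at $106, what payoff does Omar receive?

−$24

Highest bid: Omar at $201, so Omar wins.
Second-highest bid: Tariq at $130 — that is the price the winner pays.
Omar's payoff = value − price = $106 − $130 = −$24.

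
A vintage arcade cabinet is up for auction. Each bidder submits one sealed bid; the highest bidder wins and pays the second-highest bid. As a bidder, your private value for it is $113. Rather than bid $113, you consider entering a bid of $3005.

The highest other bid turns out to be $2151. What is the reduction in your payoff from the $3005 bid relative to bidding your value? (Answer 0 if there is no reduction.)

$2038

Bidding your value $113: you lose (since $113 < $2151). Payoff $0.
Bidding $3005: you win and pay $2151. Payoff $113 − $2151 = −$2038.
The competing bid $2151 lies between your value and your inflated bid, so overbidding wins an item priced above your value.
Loss from deviating = $0 − (−$2038) = $2038.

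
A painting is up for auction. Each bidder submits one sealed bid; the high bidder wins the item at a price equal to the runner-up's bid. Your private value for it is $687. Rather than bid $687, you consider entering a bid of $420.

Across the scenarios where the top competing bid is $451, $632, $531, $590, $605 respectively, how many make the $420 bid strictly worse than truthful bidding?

5

The deviation hurts exactly when the highest competing bid lies strictly between $420 and $687 — underbidding then forfeits a profitable win.
$451: inside the interval → strictly worse (loss $236).
$632: inside the interval → strictly worse (loss $55).
$531: inside the interval → strictly worse (loss $156).
$590: inside the interval → strictly worse (loss $97).
$605: inside the interval → strictly worse (loss $82).
Count: 5.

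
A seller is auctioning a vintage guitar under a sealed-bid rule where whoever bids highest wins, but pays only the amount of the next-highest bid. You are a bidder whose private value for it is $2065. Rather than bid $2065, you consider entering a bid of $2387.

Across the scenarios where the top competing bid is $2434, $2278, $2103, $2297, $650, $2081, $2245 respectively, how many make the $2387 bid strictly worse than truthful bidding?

The deviation hurts exactly when the highest competing bid lies strictly between $2065 and $2387 — overbidding then wins at a price above your value.
$2434: above both → same outcome either way.
$2278: inside the interval → strictly worse (loss $213).
$2103: inside the interval → strictly worse (loss $38).
$2297: inside the interval → strictly worse (loss $232).
$650: below both → same outcome either way.
$2081: inside the interval → strictly worse (loss $16).
$2245: inside the interval → strictly worse (loss $180).
Count: 5.

5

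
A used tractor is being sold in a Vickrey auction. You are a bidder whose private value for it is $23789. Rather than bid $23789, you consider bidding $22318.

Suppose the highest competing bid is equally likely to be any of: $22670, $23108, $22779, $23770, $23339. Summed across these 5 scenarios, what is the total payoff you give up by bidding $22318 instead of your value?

The deviation costs you only when the competing bid falls strictly between $22318 and $23789; elsewhere both bids give the same outcome.
$22670: truthful payoff $1119, deviation payoff $0 → loss $1119.
$23108: truthful payoff $681, deviation payoff $0 → loss $681.
$22779: truthful payoff $1010, deviation payoff $0 → loss $1010.
$23770: truthful payoff $19, deviation payoff $0 → loss $19.
$23339: truthful payoff $450, deviation payoff $0 → loss $450.
Total loss = $1119 + $681 + $1010 + $19 + $450 = $3279.
Because the price is fixed by the runner-up's bid, deviating from your value can only change a good outcome into a bad one — never the reverse.

$3279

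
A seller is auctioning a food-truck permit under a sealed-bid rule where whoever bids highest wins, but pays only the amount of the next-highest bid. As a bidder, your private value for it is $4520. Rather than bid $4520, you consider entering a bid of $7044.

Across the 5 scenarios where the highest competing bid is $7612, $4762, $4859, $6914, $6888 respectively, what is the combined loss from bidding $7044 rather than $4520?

The deviation costs you only when the competing bid falls strictly between $4520 and $7044; elsewhere both bids give the same outcome.
$7612: outcomes coincide → loss $0.
$4762: truthful payoff $0, deviation payoff −$242 → loss $242.
$4859: truthful payoff $0, deviation payoff −$339 → loss $339.
$6914: truthful payoff $0, deviation payoff −$2394 → loss $2394.
$6888: truthful payoff $0, deviation payoff −$2368 → loss $2368.
Total loss = $242 + $339 + $2394 + $2368 = $5343.

$5343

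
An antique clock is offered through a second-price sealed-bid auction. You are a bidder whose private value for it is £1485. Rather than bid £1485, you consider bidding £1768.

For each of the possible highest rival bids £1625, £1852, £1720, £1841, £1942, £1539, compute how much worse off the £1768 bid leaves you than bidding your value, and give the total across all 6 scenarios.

£429

The deviation costs you only when the competing bid falls strictly between £1485 and £1768; elsewhere both bids give the same outcome.
£1625: truthful payoff £0, deviation payoff −£140 → loss £140.
£1852: outcomes coincide → loss £0.
£1720: truthful payoff £0, deviation payoff −£235 → loss £235.
£1841: outcomes coincide → loss £0.
£1942: outcomes coincide → loss £0.
£1539: truthful payoff £0, deviation payoff −£54 → loss £54.
Total loss = £140 + £235 + £54 = £429.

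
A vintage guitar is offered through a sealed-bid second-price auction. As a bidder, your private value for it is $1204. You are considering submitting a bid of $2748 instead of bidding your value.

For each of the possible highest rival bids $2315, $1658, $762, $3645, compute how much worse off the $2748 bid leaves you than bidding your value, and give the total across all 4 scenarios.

$1565

The deviation costs you only when the competing bid falls strictly between $1204 and $2748; elsewhere both bids give the same outcome.
$2315: truthful payoff $0, deviation payoff −$1111 → loss $1111.
$1658: truthful payoff $0, deviation payoff −$454 → loss $454.
$762: outcomes coincide → loss $0.
$3645: outcomes coincide → loss $0.
Total loss = $1111 + $454 = $1565.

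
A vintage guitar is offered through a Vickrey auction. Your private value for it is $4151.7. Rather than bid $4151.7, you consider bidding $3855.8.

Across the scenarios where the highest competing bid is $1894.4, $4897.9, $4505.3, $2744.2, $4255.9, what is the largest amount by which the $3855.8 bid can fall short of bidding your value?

$0

$1894.4: same outcome either way → loss $0.
$4897.9: same outcome either way → loss $0.
$4505.3: same outcome either way → loss $0.
$2744.2: same outcome either way → loss $0.
$4255.9: same outcome either way → loss $0.
Maximum loss: $0.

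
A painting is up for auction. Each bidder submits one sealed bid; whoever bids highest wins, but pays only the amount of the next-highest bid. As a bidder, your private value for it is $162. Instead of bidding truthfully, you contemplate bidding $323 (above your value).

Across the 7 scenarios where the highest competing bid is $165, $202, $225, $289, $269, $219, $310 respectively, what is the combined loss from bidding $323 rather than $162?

The deviation costs you only when the competing bid falls strictly between $162 and $323; elsewhere both bids give the same outcome.
$165: truthful payoff $0, deviation payoff −$3 → loss $3.
$202: truthful payoff $0, deviation payoff −$40 → loss $40.
$225: truthful payoff $0, deviation payoff −$63 → loss $63.
$289: truthful payoff $0, deviation payoff −$127 → loss $127.
$269: truthful payoff $0, deviation payoff −$107 → loss $107.
$219: truthful payoff $0, deviation payoff −$57 → loss $57.
$310: truthful payoff $0, deviation payoff −$148 → loss $148.
Total loss = $3 + $40 + $63 + $127 + $107 + $57 + $148 = $545.

$545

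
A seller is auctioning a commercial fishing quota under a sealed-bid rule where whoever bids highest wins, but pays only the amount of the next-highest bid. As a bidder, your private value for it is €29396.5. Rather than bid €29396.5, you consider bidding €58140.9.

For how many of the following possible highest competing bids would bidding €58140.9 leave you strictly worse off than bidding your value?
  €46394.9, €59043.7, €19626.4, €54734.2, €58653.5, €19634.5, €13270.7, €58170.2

The deviation hurts exactly when the highest competing bid lies strictly between €29396.5 and €58140.9 — overbidding then wins at a price above your value.
€46394.9: inside the interval → strictly worse (loss €16998.4).
€59043.7: above both → same outcome either way.
€19626.4: below both → same outcome either way.
€54734.2: inside the interval → strictly worse (loss €25337.7).
€58653.5: above both → same outcome either way.
€19634.5: below both → same outcome either way.
€13270.7: below both → same outcome either way.
€58170.2: above both → same outcome either way.
Count: 2.

2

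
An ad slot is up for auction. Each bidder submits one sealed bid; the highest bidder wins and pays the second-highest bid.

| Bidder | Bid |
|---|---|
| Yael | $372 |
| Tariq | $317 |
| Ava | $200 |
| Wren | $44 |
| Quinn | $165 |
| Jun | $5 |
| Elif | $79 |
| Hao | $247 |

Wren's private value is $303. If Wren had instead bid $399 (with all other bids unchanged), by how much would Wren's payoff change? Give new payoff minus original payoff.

−$69

The highest bid among the other bidders is $372; Wren's bid doesn't change that.
Original bid $44: Wren is not highest (top rival bid is $372); payoff $0.
Alternative bid $399: Wren is highest, pays the top rival bid $372; payoff $303 − $372 = −$69.
Change in payoff = −$69 − ($0) = −$69.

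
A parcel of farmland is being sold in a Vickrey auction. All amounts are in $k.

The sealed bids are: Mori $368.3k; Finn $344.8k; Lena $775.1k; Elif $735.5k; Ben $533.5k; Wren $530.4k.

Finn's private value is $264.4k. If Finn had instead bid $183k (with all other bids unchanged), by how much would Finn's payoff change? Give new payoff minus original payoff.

The highest bid among the other bidders is $775.1k; Finn's bid doesn't change that.
Original bid $344.8k: Finn is not highest (top rival bid is $775.1k); payoff $0k.
Alternative bid $183k: Finn is not highest (top rival bid is $775.1k); payoff $0k.
Change in payoff = $0k − ($0k) = $0k.

$0k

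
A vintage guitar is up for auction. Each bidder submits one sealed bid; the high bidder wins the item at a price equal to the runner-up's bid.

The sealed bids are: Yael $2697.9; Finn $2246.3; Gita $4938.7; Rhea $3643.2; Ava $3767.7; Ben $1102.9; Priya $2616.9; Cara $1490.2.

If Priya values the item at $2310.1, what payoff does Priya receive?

$0

Highest bid: Gita at $4938.7, so Gita wins.
Second-highest bid: Ava at $3767.7 — that is the price the winner pays.
Priya did not win, so Priya pays nothing and receives nothing: payoff $0.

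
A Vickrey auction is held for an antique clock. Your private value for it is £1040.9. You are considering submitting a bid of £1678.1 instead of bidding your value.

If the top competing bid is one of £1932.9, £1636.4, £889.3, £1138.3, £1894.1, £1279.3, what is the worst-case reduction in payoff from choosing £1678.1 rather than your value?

£1932.9: same outcome either way → loss £0.
£1636.4: truthful gives £0, deviation gives −£595.5 → loss £595.5.
£889.3: same outcome either way → loss £0.
£1138.3: truthful gives £0, deviation gives −£97.4 → loss £97.4.
£1894.1: same outcome either way → loss £0.
£1279.3: truthful gives £0, deviation gives −£238.4 → loss £238.4.
Maximum loss: £595.5.

£595.5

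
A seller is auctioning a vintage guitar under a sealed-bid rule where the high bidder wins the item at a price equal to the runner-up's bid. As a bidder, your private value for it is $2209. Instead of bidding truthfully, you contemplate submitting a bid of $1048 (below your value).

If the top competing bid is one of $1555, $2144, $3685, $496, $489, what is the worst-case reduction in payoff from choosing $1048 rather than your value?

$654

$1555: truthful gives $654, deviation gives $0 → loss $654.
$2144: truthful gives $65, deviation gives $0 → loss $65.
$3685: same outcome either way → loss $0.
$496: same outcome either way → loss $0.
$489: same outcome either way → loss $0.
Maximum loss: $654.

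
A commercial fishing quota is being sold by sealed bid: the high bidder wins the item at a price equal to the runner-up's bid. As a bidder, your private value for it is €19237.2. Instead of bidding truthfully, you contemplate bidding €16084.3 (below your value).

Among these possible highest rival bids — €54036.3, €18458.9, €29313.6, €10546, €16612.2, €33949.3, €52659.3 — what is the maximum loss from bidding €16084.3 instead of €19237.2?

€54036.3: same outcome either way → loss €0.
€18458.9: truthful gives €778.3, deviation gives €0 → loss €778.3.
€29313.6: same outcome either way → loss €0.
€10546: same outcome either way → loss €0.
€16612.2: truthful gives €2625, deviation gives €0 → loss €2625.
€33949.3: same outcome either way → loss €0.
€52659.3: same outcome either way → loss €0.
Maximum loss: €2625.

€2625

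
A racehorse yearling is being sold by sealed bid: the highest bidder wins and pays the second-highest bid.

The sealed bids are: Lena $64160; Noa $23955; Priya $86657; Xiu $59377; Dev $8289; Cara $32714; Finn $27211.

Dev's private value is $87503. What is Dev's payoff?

$0

Highest bid: Priya at $86657, so Priya wins.
Second-highest bid: Lena at $64160 — that is the price the winner pays.
Dev did not win, so Dev pays nothing and receives nothing: payoff $0.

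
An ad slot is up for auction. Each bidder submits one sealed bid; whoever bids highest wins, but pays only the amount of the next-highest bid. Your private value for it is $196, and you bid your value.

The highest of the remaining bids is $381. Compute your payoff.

Your bid $196 is below the highest competing bid $381, so you lose.
A losing bidder pays nothing and receives nothing: payoff = $0.

$0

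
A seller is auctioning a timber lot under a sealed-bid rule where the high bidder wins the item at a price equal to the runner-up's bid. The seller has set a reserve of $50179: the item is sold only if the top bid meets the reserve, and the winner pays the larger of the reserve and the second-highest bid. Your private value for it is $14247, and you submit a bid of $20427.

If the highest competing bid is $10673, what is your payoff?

Your bid $20427 is the highest bid but falls below the reserve $50179, so the item goes unsold. Payoff $0.

$0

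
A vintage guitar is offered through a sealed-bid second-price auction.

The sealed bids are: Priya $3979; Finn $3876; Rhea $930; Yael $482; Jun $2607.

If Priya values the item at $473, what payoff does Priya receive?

−$3403

Highest bid: Priya at $3979, so Priya wins.
Second-highest bid: Finn at $3876 — that is the price the winner pays.
Priya's payoff = value − price = $473 − $3876 = −$3403.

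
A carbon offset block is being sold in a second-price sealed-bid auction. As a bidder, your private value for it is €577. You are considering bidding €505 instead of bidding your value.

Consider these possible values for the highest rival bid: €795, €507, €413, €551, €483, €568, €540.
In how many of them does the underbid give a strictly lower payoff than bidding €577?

4

The deviation hurts exactly when the highest competing bid lies strictly between €505 and €577 — underbidding then forfeits a profitable win.
€795: above both → same outcome either way.
€507: inside the interval → strictly worse (loss €70).
€413: below both → same outcome either way.
€551: inside the interval → strictly worse (loss €26).
€483: below both → same outcome either way.
€568: inside the interval → strictly worse (loss €9).
€540: inside the interval → strictly worse (loss €37).
Count: 4.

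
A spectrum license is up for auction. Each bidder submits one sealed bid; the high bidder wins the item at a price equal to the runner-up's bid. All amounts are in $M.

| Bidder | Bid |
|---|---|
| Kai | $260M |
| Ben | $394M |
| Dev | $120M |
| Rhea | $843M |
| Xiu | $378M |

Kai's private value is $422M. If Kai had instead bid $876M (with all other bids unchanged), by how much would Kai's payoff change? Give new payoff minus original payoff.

The highest bid among the other bidders is $843M; Kai's bid doesn't change that.
Original bid $260M: Kai is not highest (top rival bid is $843M); payoff $0M.
Alternative bid $876M: Kai is highest, pays the top rival bid $843M; payoff $422M − $843M = −$421M.
Change in payoff = −$421M − ($0M) = −$421M.

−$421M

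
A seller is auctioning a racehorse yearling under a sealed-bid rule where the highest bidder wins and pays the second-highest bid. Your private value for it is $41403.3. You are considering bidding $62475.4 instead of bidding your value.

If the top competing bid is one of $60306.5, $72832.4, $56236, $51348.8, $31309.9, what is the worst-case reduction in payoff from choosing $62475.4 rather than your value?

$60306.5: truthful gives $0, deviation gives −$18903.2 → loss $18903.2.
$72832.4: same outcome either way → loss $0.
$56236: truthful gives $0, deviation gives −$14832.7 → loss $14832.7.
$51348.8: truthful gives $0, deviation gives −$9945.5 → loss $9945.5.
$31309.9: same outcome either way → loss $0.
Maximum loss: $18903.2.

$18903.2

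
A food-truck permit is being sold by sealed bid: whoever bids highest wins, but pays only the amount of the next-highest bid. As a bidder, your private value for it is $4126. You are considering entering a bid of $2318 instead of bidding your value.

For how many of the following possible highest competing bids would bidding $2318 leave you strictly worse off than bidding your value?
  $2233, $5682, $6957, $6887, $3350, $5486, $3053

The deviation hurts exactly when the highest competing bid lies strictly between $2318 and $4126 — underbidding then forfeits a profitable win.
$2233: below both → same outcome either way.
$5682: above both → same outcome either way.
$6957: above both → same outcome either way.
$6887: above both → same outcome either way.
$3350: inside the interval → strictly worse (loss $776).
$5486: above both → same outcome either way.
$3053: inside the interval → strictly worse (loss $1073).
Count: 2.

2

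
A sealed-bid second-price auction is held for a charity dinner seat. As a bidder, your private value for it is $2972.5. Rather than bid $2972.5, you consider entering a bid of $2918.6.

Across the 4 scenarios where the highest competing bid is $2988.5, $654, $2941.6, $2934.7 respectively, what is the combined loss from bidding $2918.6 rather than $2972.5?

$68.7

The deviation costs you only when the competing bid falls strictly between $2918.6 and $2972.5; elsewhere both bids give the same outcome.
$2988.5: outcomes coincide → loss $0.
$654: outcomes coincide → loss $0.
$2941.6: truthful payoff $30.9, deviation payoff $0 → loss $30.9.
$2934.7: truthful payoff $37.8, deviation payoff $0 → loss $37.8.
Total loss = $30.9 + $37.8 = $68.7.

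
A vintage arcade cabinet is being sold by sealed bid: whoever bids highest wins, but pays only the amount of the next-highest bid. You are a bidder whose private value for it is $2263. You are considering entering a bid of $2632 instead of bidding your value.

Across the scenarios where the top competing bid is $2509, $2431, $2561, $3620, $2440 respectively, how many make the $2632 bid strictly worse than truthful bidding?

4

The deviation hurts exactly when the highest competing bid lies strictly between $2263 and $2632 — overbidding then wins at a price above your value.
$2509: inside the interval → strictly worse (loss $246).
$2431: inside the interval → strictly worse (loss $168).
$2561: inside the interval → strictly worse (loss $298).
$3620: above both → same outcome either way.
$2440: inside the interval → strictly worse (loss $177).
Count: 4.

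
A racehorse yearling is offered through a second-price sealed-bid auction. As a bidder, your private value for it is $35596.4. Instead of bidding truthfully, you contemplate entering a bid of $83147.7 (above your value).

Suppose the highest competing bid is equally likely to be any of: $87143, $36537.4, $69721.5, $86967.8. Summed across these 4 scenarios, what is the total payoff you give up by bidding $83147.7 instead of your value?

The deviation costs you only when the competing bid falls strictly between $35596.4 and $83147.7; elsewhere both bids give the same outcome.
$87143: outcomes coincide → loss $0.
$36537.4: truthful payoff $0, deviation payoff −$941 → loss $941.
$69721.5: truthful payoff $0, deviation payoff −$34125.1 → loss $34125.1.
$86967.8: outcomes coincide → loss $0.
Total loss = $941 + $34125.1 = $35066.1.

$35066.1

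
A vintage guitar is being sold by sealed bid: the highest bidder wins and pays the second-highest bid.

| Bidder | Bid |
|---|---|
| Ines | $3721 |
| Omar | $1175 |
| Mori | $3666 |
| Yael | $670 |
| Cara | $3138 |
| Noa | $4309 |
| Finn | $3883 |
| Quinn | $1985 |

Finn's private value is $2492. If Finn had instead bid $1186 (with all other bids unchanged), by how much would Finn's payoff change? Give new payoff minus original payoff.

The highest bid among the other bidders is $4309; Finn's bid doesn't change that.
Original bid $3883: Finn is not highest (top rival bid is $4309); payoff $0.
Alternative bid $1186: Finn is not highest (top rival bid is $4309); payoff $0.
Change in payoff = $0 − ($0) = $0.

$0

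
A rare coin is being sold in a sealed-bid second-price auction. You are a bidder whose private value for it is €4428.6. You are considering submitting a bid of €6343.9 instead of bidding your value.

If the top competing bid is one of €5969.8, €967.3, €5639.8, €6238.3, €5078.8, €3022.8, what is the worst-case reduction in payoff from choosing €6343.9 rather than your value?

€1809.7

€5969.8: truthful gives €0, deviation gives −€1541.2 → loss €1541.2.
€967.3: same outcome either way → loss €0.
€5639.8: truthful gives €0, deviation gives −€1211.2 → loss €1211.2.
€6238.3: truthful gives €0, deviation gives −€1809.7 → loss €1809.7.
€5078.8: truthful gives €0, deviation gives −€650.2 → loss €650.2.
€3022.8: same outcome either way → loss €0.
Maximum loss: €1809.7.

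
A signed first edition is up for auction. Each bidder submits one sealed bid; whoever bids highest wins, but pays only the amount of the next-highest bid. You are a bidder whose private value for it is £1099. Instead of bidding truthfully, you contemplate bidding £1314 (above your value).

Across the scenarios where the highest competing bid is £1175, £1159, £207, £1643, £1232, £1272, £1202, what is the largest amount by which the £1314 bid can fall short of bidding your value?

£1175: truthful gives £0, deviation gives −£76 → loss £76.
£1159: truthful gives £0, deviation gives −£60 → loss £60.
£207: same outcome either way → loss £0.
£1643: same outcome either way → loss £0.
£1232: truthful gives £0, deviation gives −£133 → loss £133.
£1272: truthful gives £0, deviation gives −£173 → loss £173.
£1202: truthful gives £0, deviation gives −£103 → loss £103.
Maximum loss: £173.

£173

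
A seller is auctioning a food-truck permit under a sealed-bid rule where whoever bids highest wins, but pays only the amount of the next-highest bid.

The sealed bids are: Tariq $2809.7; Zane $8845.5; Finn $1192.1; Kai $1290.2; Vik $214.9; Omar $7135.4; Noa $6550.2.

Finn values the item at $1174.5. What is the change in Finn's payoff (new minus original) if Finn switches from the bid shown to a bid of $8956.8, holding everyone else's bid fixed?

The highest bid among the other bidders is $8845.5; Finn's bid doesn't change that.
Original bid $1192.1: Finn is not highest (top rival bid is $8845.5); payoff $0.
Alternative bid $8956.8: Finn is highest, pays the top rival bid $8845.5; payoff $1174.5 − $8845.5 = −$7671.
Change in payoff = −$7671 − ($0) = −$7671.

−$7671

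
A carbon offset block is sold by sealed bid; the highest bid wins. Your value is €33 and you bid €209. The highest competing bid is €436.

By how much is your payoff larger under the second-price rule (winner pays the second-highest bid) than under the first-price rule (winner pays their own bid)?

Your bid €209 is below €436, so you lose under either rule.
Payoff is €0 in both cases; difference = €0.

€0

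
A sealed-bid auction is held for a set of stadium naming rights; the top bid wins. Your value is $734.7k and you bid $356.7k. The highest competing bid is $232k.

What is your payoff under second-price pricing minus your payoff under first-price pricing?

$124.7k

You have the highest bid, so you win under either rule.
Second-price: pay $232k → payoff $502.7k.
First-price: pay your own bid $356.7k → payoff $378k.
Difference = $502.7k − ($378k) = $124.7k.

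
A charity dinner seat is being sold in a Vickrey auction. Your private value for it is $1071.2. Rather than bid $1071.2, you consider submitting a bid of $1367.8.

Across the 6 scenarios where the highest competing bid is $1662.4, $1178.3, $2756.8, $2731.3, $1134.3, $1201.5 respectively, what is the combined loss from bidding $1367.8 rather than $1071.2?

The deviation costs you only when the competing bid falls strictly between $1071.2 and $1367.8; elsewhere both bids give the same outcome.
$1662.4: outcomes coincide → loss $0.
$1178.3: truthful payoff $0, deviation payoff −$107.1 → loss $107.1.
$2756.8: outcomes coincide → loss $0.
$2731.3: outcomes coincide → loss $0.
$1134.3: truthful payoff $0, deviation payoff −$63.1 → loss $63.1.
$1201.5: truthful payoff $0, deviation payoff −$130.3 → loss $130.3.
Total loss = $107.1 + $63.1 + $130.3 = $300.5.
Because the price is fixed by the runner-up's bid, deviating from your value can only change a good outcome into a bad one — never the reverse.

$300.5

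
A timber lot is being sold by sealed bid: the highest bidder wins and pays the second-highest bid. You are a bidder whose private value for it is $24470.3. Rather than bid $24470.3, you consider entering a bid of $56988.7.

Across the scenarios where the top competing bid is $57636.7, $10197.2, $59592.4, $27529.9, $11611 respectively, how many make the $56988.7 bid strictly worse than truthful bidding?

The deviation hurts exactly when the highest competing bid lies strictly between $24470.3 and $56988.7 — overbidding then wins at a price above your value.
$57636.7: above both → same outcome either way.
$10197.2: below both → same outcome either way.
$59592.4: above both → same outcome either way.
$27529.9: inside the interval → strictly worse (loss $3059.6).
$11611: below both → same outcome either way.
Count: 1.

1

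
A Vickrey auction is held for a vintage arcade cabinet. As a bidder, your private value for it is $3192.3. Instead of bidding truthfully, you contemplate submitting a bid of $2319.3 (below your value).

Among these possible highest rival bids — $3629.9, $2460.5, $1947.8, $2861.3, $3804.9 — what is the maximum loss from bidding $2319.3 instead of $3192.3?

$3629.9: same outcome either way → loss $0.
$2460.5: truthful gives $731.8, deviation gives $0 → loss $731.8.
$1947.8: same outcome either way → loss $0.
$2861.3: truthful gives $331, deviation gives $0 → loss $331.
$3804.9: same outcome either way → loss $0.
Maximum loss: $731.8.

$731.8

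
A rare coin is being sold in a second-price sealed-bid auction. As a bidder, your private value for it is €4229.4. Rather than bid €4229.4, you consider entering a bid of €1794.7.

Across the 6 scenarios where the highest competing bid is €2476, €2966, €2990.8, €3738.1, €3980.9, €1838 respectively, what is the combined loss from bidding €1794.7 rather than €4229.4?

€7386.6

The deviation costs you only when the competing bid falls strictly between €1794.7 and €4229.4; elsewhere both bids give the same outcome.
€2476: truthful payoff €1753.4, deviation payoff €0 → loss €1753.4.
€2966: truthful payoff €1263.4, deviation payoff €0 → loss €1263.4.
€2990.8: truthful payoff €1238.6, deviation payoff €0 → loss €1238.6.
€3738.1: truthful payoff €491.3, deviation payoff €0 → loss €491.3.
€3980.9: truthful payoff €248.5, deviation payoff €0 → loss €248.5.
€1838: truthful payoff €2391.4, deviation payoff €0 → loss €2391.4.
Total loss = €1753.4 + €1263.4 + €1238.6 + €491.3 + €248.5 + €2391.4 = €7386.6.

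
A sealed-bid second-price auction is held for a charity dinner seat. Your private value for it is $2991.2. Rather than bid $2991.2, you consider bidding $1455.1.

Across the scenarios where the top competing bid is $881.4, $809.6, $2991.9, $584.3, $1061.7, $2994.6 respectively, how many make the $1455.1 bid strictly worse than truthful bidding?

0

The deviation hurts exactly when the highest competing bid lies strictly between $1455.1 and $2991.2 — underbidding then forfeits a profitable win.
$881.4: below both → same outcome either way.
$809.6: below both → same outcome either way.
$2991.9: above both → same outcome either way.
$584.3: below both → same outcome either way.
$1061.7: below both → same outcome either way.
$2994.6: above both → same outcome either way.
Count: 0.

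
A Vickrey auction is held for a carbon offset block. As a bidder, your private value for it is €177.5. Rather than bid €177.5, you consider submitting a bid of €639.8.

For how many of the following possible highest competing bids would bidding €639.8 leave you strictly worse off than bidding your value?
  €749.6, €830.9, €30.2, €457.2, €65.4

1

The deviation hurts exactly when the highest competing bid lies strictly between €177.5 and €639.8 — overbidding then wins at a price above your value.
€749.6: above both → same outcome either way.
€830.9: above both → same outcome either way.
€30.2: below both → same outcome either way.
€457.2: inside the interval → strictly worse (loss €279.7).
€65.4: below both → same outcome either way.
Count: 1.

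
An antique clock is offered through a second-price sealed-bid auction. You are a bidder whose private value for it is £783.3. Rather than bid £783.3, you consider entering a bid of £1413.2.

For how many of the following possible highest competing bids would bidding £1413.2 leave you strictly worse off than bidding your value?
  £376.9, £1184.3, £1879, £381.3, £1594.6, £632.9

The deviation hurts exactly when the highest competing bid lies strictly between £783.3 and £1413.2 — overbidding then wins at a price above your value.
£376.9: below both → same outcome either way.
£1184.3: inside the interval → strictly worse (loss £401).
£1879: above both → same outcome either way.
£381.3: below both → same outcome either way.
£1594.6: above both → same outcome either way.
£632.9: below both → same outcome either way.
Count: 1.

1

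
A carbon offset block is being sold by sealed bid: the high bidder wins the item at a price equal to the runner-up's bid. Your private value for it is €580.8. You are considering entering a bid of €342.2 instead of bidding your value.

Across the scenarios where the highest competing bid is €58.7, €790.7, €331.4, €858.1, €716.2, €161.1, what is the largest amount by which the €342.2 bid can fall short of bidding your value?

€58.7: same outcome either way → loss €0.
€790.7: same outcome either way → loss €0.
€331.4: same outcome either way → loss €0.
€858.1: same outcome either way → loss €0.
€716.2: same outcome either way → loss €0.
€161.1: same outcome either way → loss €0.
Maximum loss: €0.

€0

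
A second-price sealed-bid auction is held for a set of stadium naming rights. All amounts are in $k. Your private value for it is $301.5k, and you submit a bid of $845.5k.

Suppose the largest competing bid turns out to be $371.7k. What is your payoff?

Your bid $845.5k exceeds the highest competing bid $371.7k, so you win.
In a second-price auction the winner pays the second-highest bid, $371.7k.
Payoff = value − price = $301.5k − $371.7k = −$70.2k.

−$70.2k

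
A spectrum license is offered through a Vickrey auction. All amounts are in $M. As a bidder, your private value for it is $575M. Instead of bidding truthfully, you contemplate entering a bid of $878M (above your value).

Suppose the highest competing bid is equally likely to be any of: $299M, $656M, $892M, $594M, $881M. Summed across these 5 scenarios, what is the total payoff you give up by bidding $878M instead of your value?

The deviation costs you only when the competing bid falls strictly between $575M and $878M; elsewhere both bids give the same outcome.
$299M: outcomes coincide → loss $0M.
$656M: truthful payoff $0M, deviation payoff −$81M → loss $81M.
$892M: outcomes coincide → loss $0M.
$594M: truthful payoff $0M, deviation payoff −$19M → loss $19M.
$881M: outcomes coincide → loss $0M.
Total loss = $81M + $19M = $100M.

$100M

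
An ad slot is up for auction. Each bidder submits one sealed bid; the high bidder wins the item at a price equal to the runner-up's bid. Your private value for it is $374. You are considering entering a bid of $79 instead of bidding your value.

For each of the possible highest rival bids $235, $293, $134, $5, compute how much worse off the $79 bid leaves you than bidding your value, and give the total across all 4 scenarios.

The deviation costs you only when the competing bid falls strictly between $79 and $374; elsewhere both bids give the same outcome.
$235: truthful payoff $139, deviation payoff $0 → loss $139.
$293: truthful payoff $81, deviation payoff $0 → loss $81.
$134: truthful payoff $240, deviation payoff $0 → loss $240.
$5: outcomes coincide → loss $0.
Total loss = $139 + $81 + $240 = $460.
Because the price is fixed by the runner-up's bid, deviating from your value can only change a good outcome into a bad one — never the reverse.

$460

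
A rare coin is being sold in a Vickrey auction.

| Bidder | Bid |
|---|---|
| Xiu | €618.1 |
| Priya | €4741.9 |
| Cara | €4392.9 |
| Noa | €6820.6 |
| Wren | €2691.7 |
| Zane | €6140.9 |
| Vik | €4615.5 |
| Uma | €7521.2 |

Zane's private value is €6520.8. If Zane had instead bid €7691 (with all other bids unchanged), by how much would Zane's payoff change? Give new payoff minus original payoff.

The highest bid among the other bidders is €7521.2; Zane's bid doesn't change that.
Original bid €6140.9: Zane is not highest (top rival bid is €7521.2); payoff €0.
Alternative bid €7691: Zane is highest, pays the top rival bid €7521.2; payoff €6520.8 − €7521.2 = −€1000.4.
Change in payoff = −€1000.4 − (€0) = −€1000.4.

−€1000.4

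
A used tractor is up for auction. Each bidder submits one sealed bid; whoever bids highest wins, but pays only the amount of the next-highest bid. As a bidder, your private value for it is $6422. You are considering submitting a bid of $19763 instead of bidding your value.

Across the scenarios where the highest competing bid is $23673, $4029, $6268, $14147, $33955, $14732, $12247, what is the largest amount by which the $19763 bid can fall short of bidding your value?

$23673: same outcome either way → loss $0.
$4029: same outcome either way → loss $0.
$6268: same outcome either way → loss $0.
$14147: truthful gives $0, deviation gives −$7725 → loss $7725.
$33955: same outcome either way → loss $0.
$14732: truthful gives $0, deviation gives −$8310 → loss $8310.
$12247: truthful gives $0, deviation gives −$5825 → loss $5825.
Maximum loss: $8310.

$8310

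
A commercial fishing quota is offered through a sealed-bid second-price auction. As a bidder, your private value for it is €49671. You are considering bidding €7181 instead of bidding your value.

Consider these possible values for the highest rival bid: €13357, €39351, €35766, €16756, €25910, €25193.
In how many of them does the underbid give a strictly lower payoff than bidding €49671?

6

The deviation hurts exactly when the highest competing bid lies strictly between €7181 and €49671 — underbidding then forfeits a profitable win.
€13357: inside the interval → strictly worse (loss €36314).
€39351: inside the interval → strictly worse (loss €10320).
€35766: inside the interval → strictly worse (loss €13905).
€16756: inside the interval → strictly worse (loss €32915).
€25910: inside the interval → strictly worse (loss €23761).
€25193: inside the interval → strictly worse (loss €24478).
Count: 6.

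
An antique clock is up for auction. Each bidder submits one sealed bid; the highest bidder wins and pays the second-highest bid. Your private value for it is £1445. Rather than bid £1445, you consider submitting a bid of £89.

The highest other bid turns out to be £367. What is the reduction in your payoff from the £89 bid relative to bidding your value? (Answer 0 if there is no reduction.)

Bidding your value £1445: you win (since £1445 > £367) and pay £367. Payoff £1078.
Bidding £89: you lose. Payoff £0.
The competing bid £367 lies between your shaded bid and your value, so underbidding forfeits an item you could have won at a profitable price.
Loss from deviating = £1078 − (£0) = £1078.

£1078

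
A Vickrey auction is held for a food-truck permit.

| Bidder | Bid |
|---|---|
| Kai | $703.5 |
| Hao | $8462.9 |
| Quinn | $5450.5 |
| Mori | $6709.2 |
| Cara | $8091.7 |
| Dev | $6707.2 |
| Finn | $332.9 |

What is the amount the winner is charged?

$8091.7

Highest bid: Hao at $8462.9, so Hao wins.
Second-highest bid: Cara at $8091.7 — that is the price the winner pays.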